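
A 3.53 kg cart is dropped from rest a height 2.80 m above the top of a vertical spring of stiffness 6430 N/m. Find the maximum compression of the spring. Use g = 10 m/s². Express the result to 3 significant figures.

x = 0.181 m

Let x be the compression. The total drop is H + x, and the cart is instantaneously at rest at max compression, so energy conservation gives:
mg(H + x) = ½kx²
½(6430)x² − (3.53)(10)x − (3.53)(10)(2.80) = 0
3215x² − 35.30x − 98.84 = 0
x = [35.30 + √(1246 + 1.2711e+06)]/(2 × 3215) = 0.1809 m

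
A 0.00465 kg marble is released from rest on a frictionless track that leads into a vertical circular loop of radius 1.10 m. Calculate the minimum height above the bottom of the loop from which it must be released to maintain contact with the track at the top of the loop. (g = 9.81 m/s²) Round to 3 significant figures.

h = 2.75 m

At the top, for minimum speed gravity alone supplies the centripetal force: mg = mv_top²/r ⇒ v_top² = gr = 10.79 m²/s²
Energy conservation from release height h to the top (height 2r): mgh = ½mv_top² + mg(2r)
h = v_top²/(2g) + 2r = r/2 + 2r = 5r/2 = 2.750 m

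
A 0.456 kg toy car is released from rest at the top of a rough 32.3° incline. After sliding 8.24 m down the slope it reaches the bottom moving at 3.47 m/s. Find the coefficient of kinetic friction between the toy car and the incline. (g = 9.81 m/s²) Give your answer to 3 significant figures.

μ_k = 0.544

mgh = ½mv² + μ_k (mg cosθ) L, with h = L sinθ
mgL sinθ = 19.696 J; ½mv² = 2.7453 J
W_f = 19.696 − 2.7453 = 16.95 J
μ_k = W_f/(mg cosθ · L) = 16.95/(3.781 × 8.24) = 0.5441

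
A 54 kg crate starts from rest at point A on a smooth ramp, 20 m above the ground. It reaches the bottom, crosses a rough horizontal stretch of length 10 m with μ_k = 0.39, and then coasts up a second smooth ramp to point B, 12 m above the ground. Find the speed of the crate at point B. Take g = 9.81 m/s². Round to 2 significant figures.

v = 9.0 m/s

Energy at A: mgh₁ = (54)(9.81)(20) = 10595 J
Friction loss: W_f = μ_k mg d = 2066 J
At B: ½mv² + mgh₂ = mgh₁ − W_f
½mv² = 10595 − 2066 − 6356.9 = 2171.9 J
v = √(2 × 2171.9/54) = 8.969 m/s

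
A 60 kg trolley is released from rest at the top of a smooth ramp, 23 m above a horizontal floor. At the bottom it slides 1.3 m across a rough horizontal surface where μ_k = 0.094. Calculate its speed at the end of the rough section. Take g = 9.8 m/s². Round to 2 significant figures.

v = 21 m/s

Applying the work–energy principle:
mgh = ½mv² + μ_k m g d
W_f = μ_k mg d = (0.094)(60)(9.8)(1.3) = 71.85 J
½mv² = mgh − W_f = 13524 − 71.85 = 13452 J
v = √(2 × 13452/60) = 21.18 m/s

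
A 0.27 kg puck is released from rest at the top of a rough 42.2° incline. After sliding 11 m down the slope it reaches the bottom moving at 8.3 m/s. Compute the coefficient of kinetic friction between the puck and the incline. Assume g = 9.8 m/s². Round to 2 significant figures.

μ_k = 0.48

Energy balance down the incline: mg L sinθ − ½mv² = μ_k (mg cosθ) L
mgL sinθ = 19.551 J; ½mv² = 9.3002 J
W_f = 19.551 − 9.3002 = 10.25 J
μ_k = W_f/(mg cosθ · L) = 10.25/(1.960 × 11) = 0.4754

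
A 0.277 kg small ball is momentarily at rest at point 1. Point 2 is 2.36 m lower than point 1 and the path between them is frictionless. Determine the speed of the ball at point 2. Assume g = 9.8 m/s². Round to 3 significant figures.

Energy conservation between the two points: mgh = ½mv²
The mass cancels from both sides.
v = √(2gh) = √(2 × 9.8 × 2.36) = √46.256 = 6.801 m/s

v = 6.80 m/s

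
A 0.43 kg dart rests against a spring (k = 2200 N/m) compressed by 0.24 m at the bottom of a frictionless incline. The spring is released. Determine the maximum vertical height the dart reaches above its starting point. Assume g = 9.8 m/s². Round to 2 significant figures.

At maximum height the dart is at rest, so ½kx² = mgh
h = kx²/(2mg) = (2200)(0.24)²/(2 × 0.43 × 9.8) = 15.04 m

h = 15 m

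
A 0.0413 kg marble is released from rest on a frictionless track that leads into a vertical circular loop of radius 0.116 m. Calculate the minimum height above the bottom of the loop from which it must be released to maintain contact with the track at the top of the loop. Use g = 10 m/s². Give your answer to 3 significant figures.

At the top, for minimum speed gravity alone supplies the centripetal force: mg = mv_top²/r ⇒ v_top² = gr = 1.160 m²/s²
Energy conservation from release height h to the top (height 2r): mgh = ½mv_top² + mg(2r)
h = v_top²/(2g) + 2r = r/2 + 2r = 5r/2 = 0.2900 m

h = 0.290 m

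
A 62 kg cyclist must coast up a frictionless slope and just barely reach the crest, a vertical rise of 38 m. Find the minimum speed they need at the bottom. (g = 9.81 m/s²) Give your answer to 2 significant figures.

At the top they are momentarily at rest, so all KE converts to PE: ½mv² = mgh
v = √(2gh) = √(2 × 9.81 × 38) = 27.30 m/s

v = 27 m/s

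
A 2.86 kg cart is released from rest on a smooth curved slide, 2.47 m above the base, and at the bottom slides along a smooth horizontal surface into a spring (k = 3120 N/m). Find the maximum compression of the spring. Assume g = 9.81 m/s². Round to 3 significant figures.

x = 0.211 m

At max compression the cart is momentarily at rest: mgh = ½kx²
x = √(2mgh/k) = √(2 × 2.86 × 9.81 × 2.47 / 3120) = 0.2108 m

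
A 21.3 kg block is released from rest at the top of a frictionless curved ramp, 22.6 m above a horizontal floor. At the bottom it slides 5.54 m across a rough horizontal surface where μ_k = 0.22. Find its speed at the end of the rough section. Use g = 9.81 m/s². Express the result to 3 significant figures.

v = 20.5 m/s

Energy bookkeeping (friction removes W_f = μ_k N d):
mgh = ½mv² + μ_k m g d
W_f = μ_k mg d = (0.22)(21.3)(9.81)(5.54) = 254.7 J
½mv² = mgh − W_f = 4722.3 − 254.7 = 4467.7 J
v = √(2 × 4467.7/21.3) = 20.48 m/s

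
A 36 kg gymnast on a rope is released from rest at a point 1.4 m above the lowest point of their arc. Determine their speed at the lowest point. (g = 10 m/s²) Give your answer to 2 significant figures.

Mechanical energy is conserved (no friction): mgh = ½mv²
v = √(2gh) = √(2 × 10 × 1.4) = √28.000 = 5.292 m/s

v = 5.3 m/s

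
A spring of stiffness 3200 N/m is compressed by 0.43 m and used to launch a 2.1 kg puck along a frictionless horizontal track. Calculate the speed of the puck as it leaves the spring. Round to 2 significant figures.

The puck leaves the spring when the spring is at natural length, so ½kx² = ½mv²
v = x√(k/m) = 0.43 × √(3200/2.1) = 16.79 m/s

v = 17 m/s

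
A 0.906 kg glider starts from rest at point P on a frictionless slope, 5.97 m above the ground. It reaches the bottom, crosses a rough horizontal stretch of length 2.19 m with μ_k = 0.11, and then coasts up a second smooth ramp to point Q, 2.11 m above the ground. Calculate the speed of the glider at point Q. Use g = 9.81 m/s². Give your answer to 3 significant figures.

v = 8.43 m/s

Energy at P: mgh₁ = (0.906)(9.81)(5.97) = 53.061 J
Friction loss: W_f = μ_k mg d = 2.141 J
At Q: ½mv² + mgh₂ = mgh₁ − W_f
½mv² = 53.061 − 2.141 − 18.753 = 32.166 J
v = √(2 × 32.166/0.906) = 8.427 m/s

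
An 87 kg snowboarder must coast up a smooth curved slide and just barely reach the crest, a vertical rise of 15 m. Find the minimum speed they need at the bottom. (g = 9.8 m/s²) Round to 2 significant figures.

At the top they are momentarily at rest, so all KE converts to PE: ½mv² = mgh
v = √(2gh) = √(2 × 9.8 × 15) = 17.15 m/s

v = 17 m/s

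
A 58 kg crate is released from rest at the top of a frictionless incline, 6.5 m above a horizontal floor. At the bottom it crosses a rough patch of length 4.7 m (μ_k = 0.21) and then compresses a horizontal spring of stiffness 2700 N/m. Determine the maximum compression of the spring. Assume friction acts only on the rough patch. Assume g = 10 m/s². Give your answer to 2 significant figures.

x = 1.5 m

Initial energy: E₁ = mgh = (58)(10)(6.5) = 3770.0 J
Friction removes W_f = μ_k mg d = (0.21)(58)(10)(4.7) = 572.5 J
Energy reaching the spring: E = 3770.0 − 572.5 = 3197.5 J
At max compression ½kx² = E ⇒ x = √(2E/k) = √(2 × 3197.5/2700) = 1.539 m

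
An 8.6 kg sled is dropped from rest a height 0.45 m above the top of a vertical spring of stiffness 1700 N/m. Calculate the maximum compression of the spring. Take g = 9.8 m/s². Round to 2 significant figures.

Let x be the compression. The total drop is H + x, and the sled is instantaneously at rest at max compression, so energy conservation gives:
mg(H + x) = ½kx²
½(1700)x² − (8.6)(9.8)x − (8.6)(9.8)(0.45) = 0
850.0x² − 84.28x − 37.93 = 0
x = [84.28 + √(7103 + 128948)]/(2 × 850.0) = 0.2665 m

x = 0.27 m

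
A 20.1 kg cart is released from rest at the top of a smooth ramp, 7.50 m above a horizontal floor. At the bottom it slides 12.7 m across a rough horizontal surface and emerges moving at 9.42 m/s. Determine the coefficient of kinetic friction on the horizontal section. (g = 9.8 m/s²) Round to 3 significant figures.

μ_k = 0.234

Applying the work–energy principle:
mgh = ½mv² + μ_k m g d
mgh = 1477.4 J; ½mv² = 891.80 J
W_f = 1477.4 − 891.80 = 585.5 J
μ_k = W_f/(mg·d) = 585.5/(197.0 × 12.7) = 0.2341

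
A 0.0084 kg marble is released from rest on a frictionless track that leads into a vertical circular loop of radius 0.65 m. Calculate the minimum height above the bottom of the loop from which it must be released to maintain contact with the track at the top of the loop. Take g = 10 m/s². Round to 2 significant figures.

h = 1.6 m

At the top, for minimum speed gravity alone supplies the centripetal force: mg = mv_top²/r ⇒ v_top² = gr = 6.500 m²/s²
Energy conservation from release height h to the top (height 2r): mgh = ½mv_top² + mg(2r)
h = v_top²/(2g) + 2r = r/2 + 2r = 5r/2 = 1.625 m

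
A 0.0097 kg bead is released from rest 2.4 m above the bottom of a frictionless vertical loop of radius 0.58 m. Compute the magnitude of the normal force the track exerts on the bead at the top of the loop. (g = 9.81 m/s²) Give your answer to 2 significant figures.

Energy from release to top (height 2r): mgh = ½mv_top² + mg(2r)
v_top² = 2g(h − 2r) = 2(9.81)(2.4 − 1.160) = 24.329 m²/s²
At the top, both N and weight point toward the centre: N + mg = mv_top²/r
N = m(v_top²/r − g) = 0.0097(24.329/0.58 − 9.81) = 0.3117 N

N = 0.31 N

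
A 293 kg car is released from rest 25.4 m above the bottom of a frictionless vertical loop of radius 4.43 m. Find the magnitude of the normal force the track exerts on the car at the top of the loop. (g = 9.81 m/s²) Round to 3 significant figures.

N = 18600 N

Energy from release to top (height 2r): mgh = ½mv_top² + mg(2r)
v_top² = 2g(h − 2r) = 2(9.81)(25.4 − 8.860) = 324.51 m²/s²
At the top, both N and weight point toward the centre: N + mg = mv_top²/r
N = m(v_top²/r − g) = 293(324.51/4.43 − 9.81) = 18589 N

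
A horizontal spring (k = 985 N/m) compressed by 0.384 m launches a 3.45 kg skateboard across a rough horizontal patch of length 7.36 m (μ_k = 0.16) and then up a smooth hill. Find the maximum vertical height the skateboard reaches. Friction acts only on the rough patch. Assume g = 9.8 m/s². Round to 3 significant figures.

h = 0.970 m

Spring energy: E₀ = ½kx² = ½(985)(0.384)² = 72.622 J
Friction: W_f = μ_k mg d = (0.16)(3.45)(9.8)(7.36) = 39.81 J
Energy at base of ramp: E = 72.622 − 39.81 = 32.807 J
At max height all remaining energy is PE: mgh = E ⇒ h = E/(mg) = 32.807/(3.45 × 9.8) = 0.9703 m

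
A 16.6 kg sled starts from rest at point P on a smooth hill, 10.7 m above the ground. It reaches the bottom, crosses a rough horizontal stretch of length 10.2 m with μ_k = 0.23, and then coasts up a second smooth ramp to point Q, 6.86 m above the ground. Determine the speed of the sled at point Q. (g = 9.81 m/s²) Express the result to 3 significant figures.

Energy at P: mgh₁ = (16.6)(9.81)(10.7) = 1742.5 J
Friction loss: W_f = μ_k mg d = 382.0 J
At Q: ½mv² + mgh₂ = mgh₁ − W_f
½mv² = 1742.5 − 382.0 − 1117.1 = 243.29 J
v = √(2 × 243.29/16.6) = 5.414 m/s

v = 5.41 m/s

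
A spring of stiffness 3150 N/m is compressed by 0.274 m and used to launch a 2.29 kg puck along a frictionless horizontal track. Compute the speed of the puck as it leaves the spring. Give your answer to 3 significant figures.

v = 10.2 m/s

The puck leaves the spring when the spring is at natural length, so ½kx² = ½mv²
v = x√(k/m) = 0.274 × √(3150/2.29) = 10.16 m/s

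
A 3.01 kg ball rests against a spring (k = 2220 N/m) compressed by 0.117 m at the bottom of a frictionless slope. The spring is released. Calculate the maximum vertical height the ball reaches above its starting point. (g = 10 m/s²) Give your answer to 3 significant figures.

h = 0.505 m

Energy conservation from release to the highest point: ½kx² = mgh
h = kx²/(2mg) = (2220)(0.117)²/(2 × 3.01 × 10) = 0.5048 m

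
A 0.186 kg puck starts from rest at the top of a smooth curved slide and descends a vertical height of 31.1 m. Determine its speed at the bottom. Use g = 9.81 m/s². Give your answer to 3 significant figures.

v = 24.7 m/s

Mechanical energy is conserved (no friction): mgh = ½mv²
v = √(2gh) = √(2 × 9.81 × 31.1) = √610.18 = 24.70 m/s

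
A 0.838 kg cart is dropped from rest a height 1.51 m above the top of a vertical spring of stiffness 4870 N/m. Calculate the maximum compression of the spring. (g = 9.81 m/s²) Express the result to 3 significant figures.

x = 0.0731 m

Take the reference level at the top of the uncompressed spring. At max compression the cart has fallen H + x and is momentarily at rest:
mg(H + x) = ½kx²
½(4870)x² − (0.838)(9.81)x − (0.838)(9.81)(1.51) = 0
2435x² − 8.221x − 12.41 = 0
x = [8.221 + √(67.58 + 120906)]/(2 × 2435) = 0.07311 m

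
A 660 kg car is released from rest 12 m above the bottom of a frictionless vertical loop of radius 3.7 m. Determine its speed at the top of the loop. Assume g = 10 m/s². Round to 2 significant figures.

v = 9.6 m/s

Energy conservation: mgh = ½mv_top² + mg(2r)
v_top² = 2g(h − 2r) = 2(10)(12 − 7.400) = 92.00
v_top = 9.592 m/s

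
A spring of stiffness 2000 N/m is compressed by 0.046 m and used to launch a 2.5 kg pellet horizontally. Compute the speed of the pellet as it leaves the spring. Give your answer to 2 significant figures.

v = 1.3 m/s

Spring PE converts entirely to kinetic energy: ½kx² = ½mv²
v = x√(k/m) = 0.046 × √(2000/2.5) = 1.301 m/s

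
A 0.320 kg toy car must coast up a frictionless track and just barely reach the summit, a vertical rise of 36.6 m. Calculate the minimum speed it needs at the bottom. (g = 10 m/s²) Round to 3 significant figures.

v = 27.1 m/s

At the top it is momentarily at rest, so all KE converts to PE: ½mv² = mgh
v = √(2gh) = √(2 × 10 × 36.6) = 27.06 m/s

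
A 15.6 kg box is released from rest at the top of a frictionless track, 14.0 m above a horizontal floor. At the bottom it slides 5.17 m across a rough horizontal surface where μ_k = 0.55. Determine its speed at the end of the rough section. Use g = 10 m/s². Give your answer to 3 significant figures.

Energy bookkeeping (friction removes W_f = μ_k N d):
mgh = ½mv² + μ_k m g d
W_f = μ_k mg d = (0.55)(15.6)(10)(5.17) = 443.6 J
½mv² = mgh − W_f = 2184.0 − 443.6 = 1740.4 J
v = √(2 × 1740.4/15.6) = 14.94 m/s

v = 14.9 m/s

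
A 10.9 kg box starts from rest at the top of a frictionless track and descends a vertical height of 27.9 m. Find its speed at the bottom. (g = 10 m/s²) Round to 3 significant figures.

v = 23.6 m/s

Energy conservation between the two points: mgh = ½mv²
v = √(2gh) = √(2 × 10 × 27.9) = √558.00 = 23.62 m/s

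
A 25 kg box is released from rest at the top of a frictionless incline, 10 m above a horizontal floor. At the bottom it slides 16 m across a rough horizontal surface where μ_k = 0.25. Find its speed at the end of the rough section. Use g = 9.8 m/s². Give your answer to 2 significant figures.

v = 11 m/s

Energy at the top = energy at the end + work done against friction:
mgh = ½mv² + μ_k m g d
W_f = μ_k mg d = (0.25)(25)(9.8)(16) = 980.0 J
½mv² = mgh − W_f = 2450.0 − 980.0 = 1470.0 J
v = √(2 × 1470.0/25) = 10.84 m/s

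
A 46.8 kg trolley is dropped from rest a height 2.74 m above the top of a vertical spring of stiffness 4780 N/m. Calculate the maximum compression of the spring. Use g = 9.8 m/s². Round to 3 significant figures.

x = 0.827 m

Let x be the compression. The total drop is H + x, and the trolley is instantaneously at rest at max compression, so energy conservation gives:
mg(H + x) = ½kx²
½(4780)x² − (46.8)(9.8)x − (46.8)(9.8)(2.74) = 0
2390x² − 458.6x − 1257 = 0
x = [458.6 + √(210351 + 1.2014e+07)]/(2 × 2390) = 0.8274 m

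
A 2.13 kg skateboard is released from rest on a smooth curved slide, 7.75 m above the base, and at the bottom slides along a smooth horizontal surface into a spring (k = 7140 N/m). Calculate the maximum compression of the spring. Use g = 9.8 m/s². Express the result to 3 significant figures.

At max compression the skateboard is momentarily at rest: mgh = ½kx²
x = √(2mgh/k) = √(2 × 2.13 × 9.8 × 7.75 / 7140) = 0.2129 m

x = 0.213 m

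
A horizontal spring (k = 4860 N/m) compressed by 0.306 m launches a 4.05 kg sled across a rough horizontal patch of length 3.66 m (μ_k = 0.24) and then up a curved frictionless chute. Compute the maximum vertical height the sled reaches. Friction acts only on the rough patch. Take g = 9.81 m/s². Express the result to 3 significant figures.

h = 4.85 m

Spring energy: E₀ = ½kx² = ½(4860)(0.306)² = 227.54 J
Friction: W_f = μ_k mg d = (0.24)(4.05)(9.81)(3.66) = 34.90 J
Energy at base of ramp: E = 227.54 − 34.90 = 192.64 J
At max height all remaining energy is PE: mgh = E ⇒ h = E/(mg) = 192.64/(4.05 × 9.81) = 4.849 m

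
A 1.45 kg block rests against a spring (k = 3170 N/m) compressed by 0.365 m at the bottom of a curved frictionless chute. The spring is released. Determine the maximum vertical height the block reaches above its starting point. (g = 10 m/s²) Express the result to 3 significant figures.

At maximum height the block is at rest, so ½kx² = mgh
h = kx²/(2mg) = (3170)(0.365)²/(2 × 1.45 × 10) = 14.56 m

h = 14.6 m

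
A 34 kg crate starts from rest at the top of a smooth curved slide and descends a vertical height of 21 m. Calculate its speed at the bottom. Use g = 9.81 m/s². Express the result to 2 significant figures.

Mechanical energy is conserved (no friction): mgh = ½mv²
v = √(2gh) = √(2 × 9.81 × 21) = √412.02 = 20.30 m/s

v = 20 m/s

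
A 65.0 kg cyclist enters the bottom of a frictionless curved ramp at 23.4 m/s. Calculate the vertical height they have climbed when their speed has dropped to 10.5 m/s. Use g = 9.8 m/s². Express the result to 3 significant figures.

h = 22.3 m

Energy balance between the two points: ½mv₁² = ½mv₂² + mgh
h = (v₁² − v₂²)/(2g) = (23.4² − 10.5²)/(2 × 9.8) = 22.31 m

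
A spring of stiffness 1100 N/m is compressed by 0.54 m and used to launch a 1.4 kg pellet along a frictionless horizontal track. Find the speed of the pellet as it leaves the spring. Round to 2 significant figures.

v = 15 m/s

Conservation of energy: ½kx² = ½mv²
v = x√(k/m) = 0.54 × √(1100/1.4) = 15.14 m/s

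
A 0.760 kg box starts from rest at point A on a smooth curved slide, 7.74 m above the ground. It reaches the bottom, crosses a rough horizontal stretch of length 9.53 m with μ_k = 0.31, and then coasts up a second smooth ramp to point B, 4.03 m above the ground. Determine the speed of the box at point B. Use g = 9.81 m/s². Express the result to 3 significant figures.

Energy at A: mgh₁ = (0.760)(9.81)(7.74) = 57.706 J
Friction loss: W_f = μ_k mg d = 22.03 J
At B: ½mv² + mgh₂ = mgh₁ − W_f
½mv² = 57.706 − 22.03 − 30.046 = 5.6342 J
v = √(2 × 5.6342/0.760) = 3.851 m/s

v = 3.85 m/s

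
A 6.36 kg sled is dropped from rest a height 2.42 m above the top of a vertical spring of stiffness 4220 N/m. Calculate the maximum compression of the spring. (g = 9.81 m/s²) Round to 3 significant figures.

x = 0.283 m

Measuring PE from the top of the relaxed spring, at max compression the sled has dropped H + x with zero KE, so:
mg(H + x) = ½kx²
½(4220)x² − (6.36)(9.81)x − (6.36)(9.81)(2.42) = 0
2110x² − 62.39x − 151.0 = 0
x = [62.39 + √(3893 + 1.2743e+06)]/(2 × 2110) = 0.2827 m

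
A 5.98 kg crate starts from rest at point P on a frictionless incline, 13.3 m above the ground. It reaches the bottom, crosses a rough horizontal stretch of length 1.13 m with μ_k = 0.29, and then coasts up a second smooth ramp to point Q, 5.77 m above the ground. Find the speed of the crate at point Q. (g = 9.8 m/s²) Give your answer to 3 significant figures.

Energy at P: mgh₁ = (5.98)(9.8)(13.3) = 779.43 J
Friction loss: W_f = μ_k mg d = 19.20 J
At Q: ½mv² + mgh₂ = mgh₁ − W_f
½mv² = 779.43 − 19.20 − 338.15 = 422.08 J
v = √(2 × 422.08/5.98) = 11.88 m/s

v = 11.9 m/s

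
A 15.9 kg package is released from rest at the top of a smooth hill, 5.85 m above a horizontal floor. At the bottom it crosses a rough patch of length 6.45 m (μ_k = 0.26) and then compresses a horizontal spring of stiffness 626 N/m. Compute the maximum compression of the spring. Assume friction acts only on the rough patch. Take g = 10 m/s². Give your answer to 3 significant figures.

x = 1.46 m

Initial energy: E₁ = mgh = (15.9)(10)(5.85) = 930.15 J
Friction removes W_f = μ_k mg d = (0.26)(15.9)(10)(6.45) = 266.6 J
Energy reaching the spring: E = 930.15 − 266.6 = 663.51 J
At max compression ½kx² = E ⇒ x = √(2E/k) = √(2 × 663.51/626) = 1.456 m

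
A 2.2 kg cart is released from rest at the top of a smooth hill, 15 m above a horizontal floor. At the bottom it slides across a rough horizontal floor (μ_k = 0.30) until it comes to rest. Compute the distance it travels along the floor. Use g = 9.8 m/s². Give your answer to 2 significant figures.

d = 50 m

Energy at the top = energy at the end + work done against friction:
At rest all PE has been dissipated by friction: mgh = μ_k m g d
d = h/μ_k = 15/0.30 = 50.00 m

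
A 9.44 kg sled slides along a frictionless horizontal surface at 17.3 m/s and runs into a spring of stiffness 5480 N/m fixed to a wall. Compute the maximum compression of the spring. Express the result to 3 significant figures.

At max compression the sled is momentarily at rest: ½mv² = ½kx²
x = v√(m/k) = 17.3 × √(9.44/5480) = 0.7180 m

x = 0.718 m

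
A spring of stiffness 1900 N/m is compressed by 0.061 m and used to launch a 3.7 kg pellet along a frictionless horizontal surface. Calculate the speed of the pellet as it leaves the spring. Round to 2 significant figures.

Conservation of energy: ½kx² = ½mv²
v = x√(k/m) = 0.061 × √(1900/3.7) = 1.382 m/s

v = 1.4 m/s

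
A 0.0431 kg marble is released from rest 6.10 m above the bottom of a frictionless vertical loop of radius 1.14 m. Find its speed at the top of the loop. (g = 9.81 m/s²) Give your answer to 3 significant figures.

Energy conservation: mgh = ½mv_top² + mg(2r)
v_top² = 2g(h − 2r) = 2(9.81)(6.10 − 2.280) = 74.95
v_top = 8.657 m/s

v = 8.66 m/s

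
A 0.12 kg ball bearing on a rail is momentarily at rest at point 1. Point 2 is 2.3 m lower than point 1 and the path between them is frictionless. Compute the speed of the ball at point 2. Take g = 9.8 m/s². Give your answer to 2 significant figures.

Equating total energy at the two states: mgh = ½mv²
The mass cancels from both sides.
v = √(2gh) = √(2 × 9.8 × 2.3) = √45.080 = 6.714 m/s

v = 6.7 m/s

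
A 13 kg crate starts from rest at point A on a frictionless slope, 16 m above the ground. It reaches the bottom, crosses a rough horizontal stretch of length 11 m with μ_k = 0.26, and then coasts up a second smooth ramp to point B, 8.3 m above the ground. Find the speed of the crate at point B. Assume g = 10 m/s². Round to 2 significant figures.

Energy at A: mgh₁ = (13)(10)(16) = 2080.0 J
Friction loss: W_f = μ_k mg d = 371.8 J
At B: ½mv² + mgh₂ = mgh₁ − W_f
½mv² = 2080.0 − 371.8 − 1079.0 = 629.20 J
v = √(2 × 629.20/13) = 9.839 m/s

v = 9.8 m/s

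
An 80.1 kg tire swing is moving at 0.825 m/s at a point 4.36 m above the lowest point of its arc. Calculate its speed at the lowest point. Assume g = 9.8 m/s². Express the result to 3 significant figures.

Mechanical energy is conserved (no friction): ½mv₀² + mgh = ½mv²
v² = v₀² + 2gh = (0.825)² + 2(9.8)(4.36) = 86.137
v = √86.137 = 9.281 m/s

v = 9.28 m/s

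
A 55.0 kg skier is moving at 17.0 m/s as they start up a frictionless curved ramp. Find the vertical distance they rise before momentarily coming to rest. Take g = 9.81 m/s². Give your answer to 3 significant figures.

By energy conservation, ½mv² = mgh
h = v²/(2g) = 17.0²/(2 × 9.81) = 14.73 m

h = 14.7 m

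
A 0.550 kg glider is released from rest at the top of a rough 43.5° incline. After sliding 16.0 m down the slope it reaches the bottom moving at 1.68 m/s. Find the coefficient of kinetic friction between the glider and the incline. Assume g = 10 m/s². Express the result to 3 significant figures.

μ_k = 0.937

The energy dissipated by friction is the PE lost minus the KE gained:
mgL sinθ = 60.575 J; ½mv² = 0.77616 J
W_f = 60.575 − 0.77616 = 59.80 J
μ_k = W_f/(mg cosθ · L) = 59.80/(3.990 × 16.0) = 0.9368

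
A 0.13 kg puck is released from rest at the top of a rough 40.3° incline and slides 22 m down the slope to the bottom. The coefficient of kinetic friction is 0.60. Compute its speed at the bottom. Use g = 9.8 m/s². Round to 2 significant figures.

Energy: mgh = ½mv² + W_f, with h = L sinθ and W_f = μ_k (mg cosθ) L
mgh = mgL sinθ = (0.13)(9.8)(22)sin40.3° = 18.128 J
W_f = μ_k mg cosθ · L = (0.60)(0.13)(9.8)cos40.3°·22 = 12.83 J
½mv² = 18.128 − 12.83 = 5.3026 J
v = √(2 × 5.3026/0.13) = 9.032 m/s

v = 9.0 m/s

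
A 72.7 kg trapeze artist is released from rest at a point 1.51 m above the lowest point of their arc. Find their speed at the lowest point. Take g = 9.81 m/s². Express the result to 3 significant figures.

v = 5.44 m/s

By conservation of mechanical energy, mgh = ½mv²
v = √(2gh) = √(2 × 9.81 × 1.51) = √29.626 = 5.443 m/s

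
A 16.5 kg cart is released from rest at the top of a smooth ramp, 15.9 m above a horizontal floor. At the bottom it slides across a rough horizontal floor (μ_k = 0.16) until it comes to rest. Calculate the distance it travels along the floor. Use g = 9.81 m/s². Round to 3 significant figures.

Energy bookkeeping (friction removes W_f = μ_k N d):
At rest all PE has been dissipated by friction: mgh = μ_k m g d
d = h/μ_k = 15.9/0.16 = 99.38 m

d = 99.4 m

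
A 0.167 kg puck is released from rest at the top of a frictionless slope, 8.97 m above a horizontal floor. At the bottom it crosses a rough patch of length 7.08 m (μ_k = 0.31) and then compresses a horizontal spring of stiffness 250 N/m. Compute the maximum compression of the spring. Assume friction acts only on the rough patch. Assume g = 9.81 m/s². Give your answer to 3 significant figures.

x = 0.298 m

Initial energy: E₁ = mgh = (0.167)(9.81)(8.97) = 14.695 J
Friction removes W_f = μ_k mg d = (0.31)(0.167)(9.81)(7.08) = 3.596 J
Energy reaching the spring: E = 14.695 − 3.596 = 11.100 J
At max compression ½kx² = E ⇒ x = √(2E/k) = √(2 × 11.100/250) = 0.2980 m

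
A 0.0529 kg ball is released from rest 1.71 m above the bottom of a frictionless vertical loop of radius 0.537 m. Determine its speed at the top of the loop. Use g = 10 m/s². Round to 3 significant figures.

v = 3.57 m/s

Energy conservation: mgh = ½mv_top² + mg(2r)
v_top² = 2g(h − 2r) = 2(10)(1.71 − 1.074) = 12.72
v_top = 3.567 m/s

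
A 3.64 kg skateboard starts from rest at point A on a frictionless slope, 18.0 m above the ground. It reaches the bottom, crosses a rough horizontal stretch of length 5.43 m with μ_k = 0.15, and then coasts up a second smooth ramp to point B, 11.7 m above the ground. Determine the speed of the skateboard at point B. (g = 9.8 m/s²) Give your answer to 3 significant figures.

Energy at A: mgh₁ = (3.64)(9.8)(18.0) = 642.10 J
Friction loss: W_f = μ_k mg d = 29.05 J
At B: ½mv² + mgh₂ = mgh₁ − W_f
½mv² = 642.10 − 29.05 − 417.36 = 195.68 J
v = √(2 × 195.68/3.64) = 10.37 m/s

v = 10.4 m/s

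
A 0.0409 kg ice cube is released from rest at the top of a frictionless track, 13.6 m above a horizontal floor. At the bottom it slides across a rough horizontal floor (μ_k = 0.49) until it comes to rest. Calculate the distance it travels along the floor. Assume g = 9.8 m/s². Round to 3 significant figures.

d = 27.8 m

Energy at the top = energy at the end + work done against friction:
At rest all PE has been dissipated by friction: mgh = μ_k m g d
d = h/μ_k = 13.6/0.49 = 27.76 m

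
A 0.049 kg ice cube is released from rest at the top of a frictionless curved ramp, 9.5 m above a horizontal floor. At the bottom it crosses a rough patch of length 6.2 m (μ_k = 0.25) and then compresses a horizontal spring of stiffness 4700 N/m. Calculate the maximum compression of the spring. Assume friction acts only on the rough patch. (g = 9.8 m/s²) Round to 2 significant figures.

x = 0.040 m

Initial energy: E₁ = mgh = (0.049)(9.8)(9.5) = 4.5619 J
Friction removes W_f = μ_k mg d = (0.25)(0.049)(9.8)(6.2) = 0.7443 J
Energy reaching the spring: E = 4.5619 − 0.7443 = 3.8176 J
At max compression ½kx² = E ⇒ x = √(2E/k) = √(2 × 3.8176/4700) = 0.04031 m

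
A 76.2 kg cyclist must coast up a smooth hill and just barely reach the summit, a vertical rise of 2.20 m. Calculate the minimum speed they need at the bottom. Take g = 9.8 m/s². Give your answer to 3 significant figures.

v = 6.57 m/s

At the top they are momentarily at rest, so all KE converts to PE: ½mv² = mgh
v = √(2gh) = √(2 × 9.8 × 2.20) = 6.567 m/s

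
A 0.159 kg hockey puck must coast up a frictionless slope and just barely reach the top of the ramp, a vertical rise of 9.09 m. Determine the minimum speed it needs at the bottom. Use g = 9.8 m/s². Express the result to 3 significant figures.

v = 13.3 m/s

At the top it is momentarily at rest, so all KE converts to PE: ½mv² = mgh
v = √(2gh) = √(2 × 9.8 × 9.09) = 13.35 m/s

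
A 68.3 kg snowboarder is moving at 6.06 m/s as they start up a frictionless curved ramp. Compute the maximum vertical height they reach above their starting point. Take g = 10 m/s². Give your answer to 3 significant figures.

h = 1.84 m

Setting KE at the bottom equal to PE gained: ½mv² = mgh
h = v²/(2g) = 6.06²/(2 × 10) = 1.836 m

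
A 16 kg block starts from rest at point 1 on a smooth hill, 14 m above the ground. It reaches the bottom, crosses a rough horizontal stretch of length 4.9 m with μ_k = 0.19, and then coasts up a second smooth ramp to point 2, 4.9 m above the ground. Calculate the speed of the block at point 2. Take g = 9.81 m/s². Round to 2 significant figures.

Energy at 1: mgh₁ = (16)(9.81)(14) = 2197.4 J
Friction loss: W_f = μ_k mg d = 146.1 J
At 2: ½mv² + mgh₂ = mgh₁ − W_f
½mv² = 2197.4 − 146.1 − 769.10 = 1282.2 J
v = √(2 × 1282.2/16) = 12.66 m/s

v = 13 m/s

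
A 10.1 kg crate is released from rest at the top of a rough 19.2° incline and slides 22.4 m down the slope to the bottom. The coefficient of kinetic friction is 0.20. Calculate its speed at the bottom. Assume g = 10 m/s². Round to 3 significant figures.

v = 7.92 m/s

Taking the bottom as reference, mgh = ½mv² + μ_k N L with h = L sinθ, N = mg cosθ:
mgh = mgL sinθ = (10.1)(10)(22.4)sin19.2° = 744.03 J
W_f = μ_k mg cosθ · L = (0.20)(10.1)(10)cos19.2°·22.4 = 427.3 J
½mv² = 744.03 − 427.3 = 316.72 J
v = √(2 × 316.72/10.1) = 7.919 m/s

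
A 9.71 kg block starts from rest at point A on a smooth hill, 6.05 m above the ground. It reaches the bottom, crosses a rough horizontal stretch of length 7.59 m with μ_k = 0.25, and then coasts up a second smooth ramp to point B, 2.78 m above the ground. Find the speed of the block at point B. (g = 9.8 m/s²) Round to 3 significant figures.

Energy at A: mgh₁ = (9.71)(9.8)(6.05) = 575.71 J
Friction loss: W_f = μ_k mg d = 180.6 J
At B: ½mv² + mgh₂ = mgh₁ − W_f
½mv² = 575.71 − 180.6 − 264.54 = 130.60 J
v = √(2 × 130.60/9.71) = 5.187 m/s

v = 5.19 m/s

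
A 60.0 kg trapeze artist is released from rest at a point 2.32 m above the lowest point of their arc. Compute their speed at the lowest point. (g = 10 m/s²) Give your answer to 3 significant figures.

Mechanical energy is conserved (no friction): mgh = ½mv²
v = √(2gh) = √(2 × 10 × 2.32) = √46.400 = 6.812 m/s

v = 6.81 m/s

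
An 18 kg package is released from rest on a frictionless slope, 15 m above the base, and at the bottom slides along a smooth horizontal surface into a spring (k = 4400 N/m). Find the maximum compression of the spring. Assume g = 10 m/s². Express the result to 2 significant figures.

Energy conservation (no friction) from release to max compression: mgh = ½kx²
x = √(2mgh/k) = √(2 × 18 × 10 × 15 / 4400) = 1.108 m

x = 1.1 m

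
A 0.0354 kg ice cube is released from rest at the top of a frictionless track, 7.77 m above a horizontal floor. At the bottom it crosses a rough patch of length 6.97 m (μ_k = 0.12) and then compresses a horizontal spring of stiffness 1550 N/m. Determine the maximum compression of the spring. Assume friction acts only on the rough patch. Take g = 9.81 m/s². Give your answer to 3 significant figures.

Initial energy: E₁ = mgh = (0.0354)(9.81)(7.77) = 2.6983 J
Friction removes W_f = μ_k mg d = (0.12)(0.0354)(9.81)(6.97) = 0.2905 J
Energy reaching the spring: E = 2.6983 − 0.2905 = 2.4079 J
At max compression ½kx² = E ⇒ x = √(2E/k) = √(2 × 2.4079/1550) = 0.05574 m

x = 0.0557 m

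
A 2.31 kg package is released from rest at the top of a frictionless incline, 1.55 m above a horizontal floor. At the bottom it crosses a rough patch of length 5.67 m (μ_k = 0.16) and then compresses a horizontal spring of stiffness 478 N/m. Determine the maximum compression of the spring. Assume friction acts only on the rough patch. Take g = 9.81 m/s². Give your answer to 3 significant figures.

x = 0.247 m

Initial energy: E₁ = mgh = (2.31)(9.81)(1.55) = 35.125 J
Friction removes W_f = μ_k mg d = (0.16)(2.31)(9.81)(5.67) = 20.56 J
Energy reaching the spring: E = 35.125 − 20.56 = 14.567 J
At max compression ½kx² = E ⇒ x = √(2E/k) = √(2 × 14.567/478) = 0.2469 m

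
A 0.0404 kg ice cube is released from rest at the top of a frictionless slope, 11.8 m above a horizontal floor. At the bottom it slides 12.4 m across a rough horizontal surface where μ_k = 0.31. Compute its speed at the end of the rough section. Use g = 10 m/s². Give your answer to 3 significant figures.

v = 12.6 m/s

Applying the work–energy principle:
mgh = ½mv² + μ_k m g d
W_f = μ_k mg d = (0.31)(0.0404)(10)(12.4) = 1.553 J
½mv² = mgh − W_f = 4.7672 − 1.553 = 3.2142 J
v = √(2 × 3.2142/0.0404) = 12.61 m/s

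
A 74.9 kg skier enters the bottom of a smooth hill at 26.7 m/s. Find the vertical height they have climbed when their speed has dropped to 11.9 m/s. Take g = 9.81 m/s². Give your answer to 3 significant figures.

Energy balance between the two points: ½mv₁² = ½mv₂² + mgh
h = (v₁² − v₂²)/(2g) = (26.7² − 11.9²)/(2 × 9.81) = 29.12 m

h = 29.1 m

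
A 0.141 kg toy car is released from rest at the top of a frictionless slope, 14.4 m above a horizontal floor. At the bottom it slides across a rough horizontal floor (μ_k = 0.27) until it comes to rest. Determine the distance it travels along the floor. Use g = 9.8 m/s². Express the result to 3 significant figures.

Energy bookkeeping (friction removes W_f = μ_k N d):
At rest all PE has been dissipated by friction: mgh = μ_k m g d
d = h/μ_k = 14.4/0.27 = 53.33 m

d = 53.3 m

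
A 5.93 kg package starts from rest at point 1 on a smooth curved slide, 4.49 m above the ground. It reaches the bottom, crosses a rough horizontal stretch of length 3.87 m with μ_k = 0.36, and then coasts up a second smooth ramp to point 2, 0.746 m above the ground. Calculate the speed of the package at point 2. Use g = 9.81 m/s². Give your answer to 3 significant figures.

v = 6.79 m/s

Energy at 1: mgh₁ = (5.93)(9.81)(4.49) = 261.20 J
Friction loss: W_f = μ_k mg d = 81.05 J
At 2: ½mv² + mgh₂ = mgh₁ − W_f
½mv² = 261.20 − 81.05 − 43.397 = 136.75 J
v = √(2 × 136.75/5.93) = 6.791 m/s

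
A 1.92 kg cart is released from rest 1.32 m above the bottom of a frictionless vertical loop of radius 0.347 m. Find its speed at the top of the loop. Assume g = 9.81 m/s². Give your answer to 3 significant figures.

v = 3.50 m/s

Energy conservation: mgh = ½mv_top² + mg(2r)
v_top² = 2g(h − 2r) = 2(9.81)(1.32 − 0.6940) = 12.28
v_top = 3.505 m/s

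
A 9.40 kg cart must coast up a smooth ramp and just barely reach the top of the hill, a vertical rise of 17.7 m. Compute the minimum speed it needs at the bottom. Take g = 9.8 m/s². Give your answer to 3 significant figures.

v = 18.6 m/s

At the top it is momentarily at rest, so all KE converts to PE: ½mv² = mgh
v = √(2gh) = √(2 × 9.8 × 17.7) = 18.63 m/s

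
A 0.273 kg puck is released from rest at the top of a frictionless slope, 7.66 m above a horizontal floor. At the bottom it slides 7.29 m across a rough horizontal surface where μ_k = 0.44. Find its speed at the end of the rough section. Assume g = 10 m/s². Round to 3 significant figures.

Energy at the top = energy at the end + work done against friction:
mgh = ½mv² + μ_k m g d
W_f = μ_k mg d = (0.44)(0.273)(10)(7.29) = 8.757 J
½mv² = mgh − W_f = 20.912 − 8.757 = 12.155 J
v = √(2 × 12.155/0.273) = 9.437 m/s

v = 9.44 m/s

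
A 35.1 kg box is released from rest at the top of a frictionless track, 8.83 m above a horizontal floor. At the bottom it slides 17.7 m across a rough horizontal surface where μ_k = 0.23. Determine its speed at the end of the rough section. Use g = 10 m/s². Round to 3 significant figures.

Applying the work–energy principle:
mgh = ½mv² + μ_k m g d
W_f = μ_k mg d = (0.23)(35.1)(10)(17.7) = 1429 J
½mv² = mgh − W_f = 3099.3 − 1429 = 1670.4 J
v = √(2 × 1670.4/35.1) = 9.756 m/s

v = 9.76 m/s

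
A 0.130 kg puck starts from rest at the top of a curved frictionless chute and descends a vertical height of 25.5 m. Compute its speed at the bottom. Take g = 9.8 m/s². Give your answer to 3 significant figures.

v = 22.4 m/s

Equating total energy at the two states: mgh = ½mv²
v = √(2gh) = √(2 × 9.8 × 25.5) = √499.80 = 22.36 m/s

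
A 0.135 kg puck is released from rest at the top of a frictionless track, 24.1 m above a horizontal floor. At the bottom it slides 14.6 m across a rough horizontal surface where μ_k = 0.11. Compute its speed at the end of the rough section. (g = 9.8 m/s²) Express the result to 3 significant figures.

v = 21.0 m/s

Energy bookkeeping (friction removes W_f = μ_k N d):
mgh = ½mv² + μ_k m g d
W_f = μ_k mg d = (0.11)(0.135)(9.8)(14.6) = 2.125 J
½mv² = mgh − W_f = 31.884 − 2.125 = 29.760 J
v = √(2 × 29.760/0.135) = 21.00 m/s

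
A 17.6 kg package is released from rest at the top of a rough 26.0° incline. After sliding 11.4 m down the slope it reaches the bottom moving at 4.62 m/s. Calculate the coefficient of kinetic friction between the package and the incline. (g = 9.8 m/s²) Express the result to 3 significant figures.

μ_k = 0.381

Energy balance down the incline: mg L sinθ − ½mv² = μ_k (mg cosθ) L
mgL sinθ = 861.96 J; ½mv² = 187.83 J
W_f = 861.96 − 187.83 = 674.1 J
μ_k = W_f/(mg cosθ · L) = 674.1/(155.0 × 11.4) = 0.3814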